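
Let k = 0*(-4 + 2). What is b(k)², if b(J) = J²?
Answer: 0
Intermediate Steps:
k = 0 (k = 0*(-2) = 0)
b(k)² = (0²)² = 0² = 0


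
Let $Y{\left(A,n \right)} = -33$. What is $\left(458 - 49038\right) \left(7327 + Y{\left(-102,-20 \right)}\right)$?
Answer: $-354342520$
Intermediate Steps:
$\left(458 - 49038\right) \left(7327 + Y{\left(-102,-20 \right)}\right) = \left(458 - 49038\right) \left(7327 - 33\right) = \left(-48580\right) 7294 = -354342520$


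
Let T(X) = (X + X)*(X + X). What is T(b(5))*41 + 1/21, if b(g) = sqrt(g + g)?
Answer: 34441/21 ≈ 1640.0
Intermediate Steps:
b(g) = sqrt(2)*sqrt(g) (b(g) = sqrt(2*g) = sqrt(2)*sqrt(g))
T(X) = 4*X**2 (T(X) = (2*X)*(2*X) = 4*X**2)
T(b(5))*41 + 1/21 = (4*(sqrt(2)*sqrt(5))**2)*41 + 1/21 = (4*(sqrt(10))**2)*41 + 1/21 = (4*10)*41 + 1/21 = 40*41 + 1/21 = 1640 + 1/21 = 34441/21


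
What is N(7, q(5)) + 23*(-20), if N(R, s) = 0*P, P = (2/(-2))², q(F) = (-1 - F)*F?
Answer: -460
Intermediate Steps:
q(F) = F*(-1 - F)
P = 1 (P = (2*(-½))² = (-1)² = 1)
N(R, s) = 0 (N(R, s) = 0*1 = 0)
N(7, q(5)) + 23*(-20) = 0 + 23*(-20) = 0 - 460 = -460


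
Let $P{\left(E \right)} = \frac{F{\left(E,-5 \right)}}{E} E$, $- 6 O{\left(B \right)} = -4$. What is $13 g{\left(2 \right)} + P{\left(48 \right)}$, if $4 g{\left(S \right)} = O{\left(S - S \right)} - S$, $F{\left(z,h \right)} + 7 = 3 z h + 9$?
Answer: $- \frac{2167}{3} \approx -722.33$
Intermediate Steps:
$F{\left(z,h \right)} = 2 + 3 h z$ ($F{\left(z,h \right)} = -7 + \left(3 z h + 9\right) = -7 + \left(3 h z + 9\right) = -7 + \left(9 + 3 h z\right) = 2 + 3 h z$)
$O{\left(B \right)} = \frac{2}{3}$ ($O{\left(B \right)} = \left(- \frac{1}{6}\right) \left(-4\right) = \frac{2}{3}$)
$g{\left(S \right)} = \frac{1}{6} - \frac{S}{4}$ ($g{\left(S \right)} = \frac{\frac{2}{3} - S}{4} = \frac{1}{6} - \frac{S}{4}$)
$P{\left(E \right)} = 2 - 15 E$ ($P{\left(E \right)} = \frac{2 + 3 \left(-5\right) E}{E} E = \frac{2 - 15 E}{E} E = 2 - 15 E$)
$13 g{\left(2 \right)} + P{\left(48 \right)} = 13 \left(\frac{1}{6} - \frac{1}{2}\right) + \left(2 - 720\right) = 13 \left(- \frac{1}{3}\right) - 718 = - \frac{13}{3} - 718 = - \frac{2167}{3}$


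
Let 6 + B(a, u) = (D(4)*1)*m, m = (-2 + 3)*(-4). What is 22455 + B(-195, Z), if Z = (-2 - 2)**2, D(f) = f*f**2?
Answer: 22193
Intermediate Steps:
D(f) = f**3
m = -4 (m = 1*(-4) = -4)
Z = 16 (Z = (-4)**2 = 16)
B(a, u) = -262 (B(a, u) = -6 + (4**3*1)*(-4) = -6 + (64*1)*(-4) = -6 + 64*(-4) = -6 - 256 = -262)
22455 + B(-195, Z) = 22455 - 262 = 22193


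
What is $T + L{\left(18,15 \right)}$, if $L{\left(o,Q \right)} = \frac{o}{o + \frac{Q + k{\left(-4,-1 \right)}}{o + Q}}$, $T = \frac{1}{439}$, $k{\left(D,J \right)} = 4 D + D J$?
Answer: $\frac{87121}{87361} \approx 0.99725$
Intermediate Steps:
$T = \frac{1}{439} \approx 0.0022779$
$L{\left(o,Q \right)} = \frac{o}{o + \frac{-12 + Q}{Q + o}}$ ($L{\left(o,Q \right)} = \frac{o}{o + \frac{Q - 4 \left(4 - 1\right)}{o + Q}} = \frac{o}{o + \frac{Q - 12}{Q + o}} = \frac{o}{o + \frac{-12 + Q}{Q + o}}$)
$T + L{\left(18,15 \right)} = \frac{1}{439} + \frac{18 \left(15 + 18\right)}{-12 + 15 + 18^{2} + 15 \cdot 18} = \frac{1}{439} + 18 \frac{1}{-12 + 15 + 324 + 270} \cdot 33 = \frac{1}{439} + 18 \cdot \frac{1}{597} \cdot 33 = \frac{1}{439} + \frac{198}{199} = \frac{87121}{87361}$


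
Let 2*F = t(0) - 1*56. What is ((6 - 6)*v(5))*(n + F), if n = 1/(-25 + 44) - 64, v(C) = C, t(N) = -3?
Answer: 0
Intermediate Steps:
n = -1215/19 (n = 1/19 - 64 = -1215/19 ≈ -63.947)
F = -59/2 (F = (-3 - 1*56)/2 = (-3 - 56)/2 = (½)*(-59) = -59/2 ≈ -29.500)
((6 - 6)*v(5))*(n + F) = ((6 - 6)*5)*(-1215/19 - 59/2) = (0*5)*(-3551/38) = 0*(-3551/38) = 0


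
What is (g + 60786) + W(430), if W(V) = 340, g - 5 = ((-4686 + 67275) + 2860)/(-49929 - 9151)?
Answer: 3611554031/59080 ≈ 61130.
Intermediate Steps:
g = 229951/59080 (g = 5 + ((-4686 + 67275) + 2860)/(-49929 - 9151) = 5 + (62589 + 2860)/(-59080) = 5 + 65449*(-1/59080) = 5 - 65449/59080 = 229951/59080 ≈ 3.8922)
(g + 60786) + W(430) = (229951/59080 + 60786) + 340 = 3591466831/59080 + 340 = 3611554031/59080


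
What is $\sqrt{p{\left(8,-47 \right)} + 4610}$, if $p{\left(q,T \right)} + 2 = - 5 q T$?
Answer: $2 \sqrt{1622} \approx 80.548$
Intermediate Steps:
$p{\left(q,T \right)} = -2 - 5 T q$ ($p{\left(q,T \right)} = -2 + - 5 q T = -2 - 5 T q$)
$\sqrt{p{\left(8,-47 \right)} + 4610} = \sqrt{\left(-2 - \left(-235\right) 8\right) + 4610} = \sqrt{\left(-2 + 1880\right) + 4610} = \sqrt{1878 + 4610} = \sqrt{6488} = 2 \sqrt{1622}$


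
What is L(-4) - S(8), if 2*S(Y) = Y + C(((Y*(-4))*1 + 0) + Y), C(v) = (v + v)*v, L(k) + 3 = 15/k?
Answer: -2347/4 ≈ -586.75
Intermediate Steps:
L(k) = -3 + 15/k
C(v) = 2*v² (C(v) = (2*v)*v = 2*v²)
S(Y) = Y/2 + 9*Y² (S(Y) = (Y + 2*(((Y*(-4))*1 + 0) + Y)²)/2 = (Y + 2*((-4*Y*1 + 0) + Y)²)/2 = (Y + 2*((-4*Y + 0) + Y)²)/2 = (Y + 2*(-4*Y + Y)²)/2 = (Y + 2*(-3*Y)²)/2 = (Y + 2*(9*Y²))/2 = (Y + 18*Y²)/2 = Y/2 + 9*Y²)
L(-4) - S(8) = (-3 + 15/(-4)) - 8*(1 + 18*8)/2 = (-3 + 15*(-¼)) - 8*(1 + 144)/2 = (-3 - 15/4) - 8*145/2 = -27/4 - 1*580 = -27/4 - 580 = -2347/4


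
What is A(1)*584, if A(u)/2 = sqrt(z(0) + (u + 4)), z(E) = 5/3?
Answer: 2336*sqrt(15)/3 ≈ 3015.8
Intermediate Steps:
z(E) = 5/3 (z(E) = 5*(1/3) = 5/3)
A(u) = 2*sqrt(17/3 + u) (A(u) = 2*sqrt(5/3 + (u + 4)) = 2*sqrt(5/3 + (4 + u)) = 2*sqrt(17/3 + u))
A(1)*584 = (2*sqrt(51 + 9*1)/3)*584 = (2*sqrt(51 + 9)/3)*584 = (2*sqrt(60)/3)*584 = (2*(2*sqrt(15))/3)*584 = (4*sqrt(15)/3)*584 = 2336*sqrt(15)/3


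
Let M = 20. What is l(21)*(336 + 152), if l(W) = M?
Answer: 9760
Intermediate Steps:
l(W) = 20
l(21)*(336 + 152) = 20*(336 + 152) = 20*488 = 9760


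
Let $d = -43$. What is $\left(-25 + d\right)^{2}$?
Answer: $4624$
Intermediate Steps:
$\left(-25 + d\right)^{2} = \left(-25 - 43\right)^{2} = \left(-68\right)^{2} = 4624$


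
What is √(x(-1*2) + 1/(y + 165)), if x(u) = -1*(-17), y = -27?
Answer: √323886/138 ≈ 4.1240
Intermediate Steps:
x(u) = 17
√(x(-1*2) + 1/(y + 165)) = √(17 + 1/(-27 + 165)) = √(17 + 1/138) = √(2347/138) = √323886/138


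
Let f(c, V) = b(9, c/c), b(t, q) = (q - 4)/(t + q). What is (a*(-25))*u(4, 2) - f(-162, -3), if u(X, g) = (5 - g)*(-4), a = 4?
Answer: 12003/10 ≈ 1200.3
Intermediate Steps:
b(t, q) = (-4 + q)/(q + t)
f(c, V) = -3/10 (f(c, V) = (-4 + c/c)/(c/c + 9) = (-4 + 1)/(1 + 9) = -3/10)
u(X, g) = -20 + 4*g
(a*(-25))*u(4, 2) - f(-162, -3) = (4*(-25))*(-20 + 4*2) - 1*(-3/10) = -100*(-20 + 8) + 3/10 = -100*(-12) + 3/10 = 1200 + 3/10 = 12003/10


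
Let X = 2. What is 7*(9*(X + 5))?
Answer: 441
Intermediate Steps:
7*(9*(X + 5)) = 7*(9*(2 + 5)) = 7*(9*7) = 7*63 = 441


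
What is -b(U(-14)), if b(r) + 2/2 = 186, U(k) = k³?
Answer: -185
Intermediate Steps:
b(r) = 185 (b(r) = -1 + 186 = 185)
-b(U(-14)) = -1*185 = -185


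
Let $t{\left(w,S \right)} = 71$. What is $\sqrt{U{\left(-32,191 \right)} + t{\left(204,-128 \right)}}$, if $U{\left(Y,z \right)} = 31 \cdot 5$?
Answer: $\sqrt{226} \approx 15.033$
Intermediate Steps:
$U{\left(Y,z \right)} = 155$
$\sqrt{U{\left(-32,191 \right)} + t{\left(204,-128 \right)}} = \sqrt{155 + 71} = \sqrt{226}$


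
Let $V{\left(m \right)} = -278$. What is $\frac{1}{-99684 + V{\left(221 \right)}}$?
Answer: $- \frac{1}{99962} \approx -1.0004 \cdot 10^{-5}$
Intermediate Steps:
$\frac{1}{-99684 + V{\left(221 \right)}} = \frac{1}{-99684 - 278} = \frac{1}{-99962} = - \frac{1}{99962}$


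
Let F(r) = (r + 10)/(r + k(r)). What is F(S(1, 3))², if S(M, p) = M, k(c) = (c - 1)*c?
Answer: 121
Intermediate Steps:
k(c) = c*(-1 + c) (k(c) = (-1 + c)*c = c*(-1 + c))
F(r) = (10 + r)/(r + r*(-1 + r)) (F(r) = (r + 10)/(r + r*(-1 + r)) = (10 + r)/(r + r*(-1 + r)))
F(S(1, 3))² = ((10 + 1)/1²)² = (1*11)² = 11² = 121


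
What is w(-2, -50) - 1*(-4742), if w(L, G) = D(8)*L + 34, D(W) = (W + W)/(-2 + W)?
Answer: 14312/3 ≈ 4770.7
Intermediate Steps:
D(W) = 2*W/(-2 + W) (D(W) = (2*W)/(-2 + W) = 2*W/(-2 + W))
w(L, G) = 34 + 8*L/3 (w(L, G) = (2*8/(-2 + 8))*L + 34 = (2*8/6)*L + 34 = (2*8*(1/6))*L + 34 = 8*L/3 + 34 = 34 + 8*L/3)
w(-2, -50) - 1*(-4742) = (34 + (8/3)*(-2)) - 1*(-4742) = (34 - 16/3) + 4742 = 86/3 + 4742 = 14312/3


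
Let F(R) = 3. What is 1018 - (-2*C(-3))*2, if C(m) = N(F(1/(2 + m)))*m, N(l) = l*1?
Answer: 982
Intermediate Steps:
N(l) = l
C(m) = 3*m
1018 - (-2*C(-3))*2 = 1018 - (-6*(-3))*2 = 1018 - (-2*(-9))*2 = 1018 - 18*2 = 1018 - 1*36 = 1018 - 36 = 982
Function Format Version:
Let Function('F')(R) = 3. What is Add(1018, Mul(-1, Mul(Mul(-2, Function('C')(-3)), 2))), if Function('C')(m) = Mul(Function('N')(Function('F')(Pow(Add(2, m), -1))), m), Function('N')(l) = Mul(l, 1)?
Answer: 982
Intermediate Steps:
Function('N')(l) = l
Function('C')(m) = Mul(3, m)
Add(1018, Mul(-1, Mul(Mul(-2, Function('C')(-3)), 2))) = Add(1018, Mul(-1, Mul(Mul(-2, Mul(3, -3)), 2))) = Add(1018, Mul(-1, Mul(Mul(-2, -9), 2))) = Add(1018, Mul(-1, Mul(18, 2))) = Add(1018, Mul(-1, 36)) = Add(1018, -36) = 982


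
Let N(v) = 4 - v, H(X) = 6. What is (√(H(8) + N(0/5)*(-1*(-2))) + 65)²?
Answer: (65 + √14)² ≈ 4725.4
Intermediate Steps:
(√(H(8) + N(0/5)*(-1*(-2))) + 65)² = (√(6 + (4 - 0/5)*(-1*(-2))) + 65)² = (√(6 + (4 - 0/5)*2) + 65)² = (√(6 + (4 - 1*0)*2) + 65)² = (√(6 + (4 + 0)*2) + 65)² = (√(6 + 4*2) + 65)² = (√(6 + 8) + 65)² = (√14 + 65)² = (65 + √14)²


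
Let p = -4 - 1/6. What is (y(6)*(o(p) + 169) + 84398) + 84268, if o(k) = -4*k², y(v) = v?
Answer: 507790/3 ≈ 1.6926e+5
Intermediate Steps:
p = -25/6 (p = -4 - 1*⅙ = -4 - ⅙ = -25/6 ≈ -4.1667)
(y(6)*(o(p) + 169) + 84398) + 84268 = (6*(-4*(-25/6)² + 169) + 84398) + 84268 = (6*(-4*625/36 + 169) + 84398) + 84268 = (6*(-625/9 + 169) + 84398) + 84268 = (6*(896/9) + 84398) + 84268 = (1792/3 + 84398) + 84268 = 254986/3 + 84268 = 507790/3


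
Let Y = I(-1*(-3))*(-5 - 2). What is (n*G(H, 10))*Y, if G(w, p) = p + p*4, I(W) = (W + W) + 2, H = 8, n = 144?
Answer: -403200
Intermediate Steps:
I(W) = 2 + 2*W (I(W) = 2*W + 2 = 2 + 2*W)
G(w, p) = 5*p (G(w, p) = p + 4*p = 5*p)
Y = -56 (Y = (2 + 2*(-1*(-3)))*(-5 - 2) = (2 + 2*3)*(-7) = (2 + 6)*(-7) = 8*(-7) = -56)
(n*G(H, 10))*Y = (144*(5*10))*(-56) = (144*50)*(-56) = 7200*(-56) = -403200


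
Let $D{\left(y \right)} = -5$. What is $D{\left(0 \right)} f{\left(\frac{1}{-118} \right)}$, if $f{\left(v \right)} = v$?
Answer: $\frac{5}{118} \approx 0.042373$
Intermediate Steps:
$D{\left(0 \right)} f{\left(\frac{1}{-118} \right)} = - \frac{5}{-118} = \left(-5\right) \left(- \frac{1}{118}\right) = \frac{5}{118}$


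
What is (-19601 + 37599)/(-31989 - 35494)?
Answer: -17998/67483 ≈ -0.26670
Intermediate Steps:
(-19601 + 37599)/(-31989 - 35494) = 17998/(-67483) = 17998*(-1/67483) = -17998/67483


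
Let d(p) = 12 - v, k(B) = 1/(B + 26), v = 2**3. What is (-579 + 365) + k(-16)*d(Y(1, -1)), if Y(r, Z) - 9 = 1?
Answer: -1068/5 ≈ -213.60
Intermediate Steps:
Y(r, Z) = 10 (Y(r, Z) = 9 + 1 = 10)
v = 8
k(B) = 1/(26 + B)
d(p) = 4 (d(p) = 12 - 1*8 = 12 - 8 = 4)
(-579 + 365) + k(-16)*d(Y(1, -1)) = (-579 + 365) + 4/(26 - 16) = -214 + 4/10 = -214 + (1/10)*4 = -214 + 2/5 = -1068/5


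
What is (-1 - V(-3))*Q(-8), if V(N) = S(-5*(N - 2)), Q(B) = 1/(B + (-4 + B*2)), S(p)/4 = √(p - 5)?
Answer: 1/28 + 2*√5/7 ≈ 0.67459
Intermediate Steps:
S(p) = 4*√(-5 + p) (S(p) = 4*√(p - 5) = 4*√(-5 + p))
Q(B) = 1/(-4 + 3*B) (Q(B) = 1/(B + (-4 + 2*B)) = 1/(-4 + 3*B))
V(N) = 4*√(5 - 5*N) (V(N) = 4*√(-5 - 5*(N - 2)) = 4*√(-5 - 5*(-2 + N)) = 4*√(-5 + (10 - 5*N)) = 4*√(5 - 5*N))
(-1 - V(-3))*Q(-8) = (-1 - 4*√(5 - 5*(-3)))/(-4 + 3*(-8)) = (-1 - 4*√(5 + 15))/(-4 - 24) = (-1 - 4*√20)/(-28) = (-1 - 4*2*√5)*(-1/28) = (-1 - 8*√5)*(-1/28) = 1/28 + 2*√5/7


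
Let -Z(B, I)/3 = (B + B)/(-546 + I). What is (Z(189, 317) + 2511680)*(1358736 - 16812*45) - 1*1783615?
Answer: 346368190127549/229 ≈ 1.5125e+12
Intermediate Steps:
Z(B, I) = -6*B/(-546 + I) (Z(B, I) = -3*(B + B)/(-546 + I) = -3*2*B/(-546 + I) = -6*B/(-546 + I))
(Z(189, 317) + 2511680)*(1358736 - 16812*45) - 1*1783615 = (-6*189/(-546 + 317) + 2511680)*(1358736 - 16812*45) - 1*1783615 = (-6*189/(-229) + 2511680)*(1358736 - 756540) - 1783615 = (-6*189*(-1/229) + 2511680)*602196 - 1783615 = (1134/229 + 2511680)*602196 - 1783615 = (575175854/229)*602196 - 1783615 = 346368598575384/229 - 1783615 = 346368190127549/229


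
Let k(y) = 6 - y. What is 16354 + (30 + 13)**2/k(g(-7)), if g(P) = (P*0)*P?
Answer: 99973/6 ≈ 16662.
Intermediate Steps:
g(P) = 0 (g(P) = 0*P = 0)
16354 + (30 + 13)**2/k(g(-7)) = 16354 + (30 + 13)**2/(6 - 1*0) = 16354 + 43**2/(6 + 0) = 16354 + 1849/6 = 99973/6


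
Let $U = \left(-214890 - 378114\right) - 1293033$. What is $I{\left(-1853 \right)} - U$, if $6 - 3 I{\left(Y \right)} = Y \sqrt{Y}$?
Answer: $1886039 + \frac{1853 i \sqrt{1853}}{3} \approx 1.886 \cdot 10^{6} + 26588.0 i$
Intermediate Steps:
$U = -1886037$ ($U = -593004 - 1293033 = -1886037$)
$I{\left(Y \right)} = 2 - \frac{Y^{\frac{3}{2}}}{3}$ ($I{\left(Y \right)} = 2 - \frac{Y \sqrt{Y}}{3} = 2 - \frac{Y^{\frac{3}{2}}}{3}$)
$I{\left(-1853 \right)} - U = \left(2 - \frac{\left(-1853\right)^{\frac{3}{2}}}{3}\right) - -1886037 = \left(2 - \frac{\left(-1853\right) i \sqrt{1853}}{3}\right) + 1886037 = \left(2 + \frac{1853 i \sqrt{1853}}{3}\right) + 1886037 = 1886039 + \frac{1853 i \sqrt{1853}}{3}$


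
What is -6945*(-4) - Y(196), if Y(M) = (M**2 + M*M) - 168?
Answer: -48884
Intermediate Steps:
Y(M) = -168 + 2*M**2 (Y(M) = (M**2 + M**2) - 168 = 2*M**2 - 168 = -168 + 2*M**2)
-6945*(-4) - Y(196) = -6945*(-4) - (-168 + 2*196**2) = 27780 - (-168 + 2*38416) = 27780 - (-168 + 76832) = 27780 - 1*76664 = 27780 - 76664 = -48884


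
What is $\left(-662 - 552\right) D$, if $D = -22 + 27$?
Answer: $-6070$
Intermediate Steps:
$D = 5$
$\left(-662 - 552\right) D = \left(-662 - 552\right) 5 = \left(-1214\right) 5 = -6070$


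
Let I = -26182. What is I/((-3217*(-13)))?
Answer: -2014/3217 ≈ -0.62605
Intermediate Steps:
I/((-3217*(-13))) = -26182/((-3217*(-13))) = -26182/41821 = -26182*1/41821 = -2014/3217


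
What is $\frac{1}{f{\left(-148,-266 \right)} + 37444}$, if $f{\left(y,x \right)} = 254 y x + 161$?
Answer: $\frac{1}{10037077} \approx 9.9631 \cdot 10^{-8}$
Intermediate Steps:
$f{\left(y,x \right)} = 161 + 254 x y$ ($f{\left(y,x \right)} = 254 x y + 161 = 161 + 254 x y$)
$\frac{1}{f{\left(-148,-266 \right)} + 37444} = \frac{1}{\left(161 + 254 \left(-266\right) \left(-148\right)\right) + 37444} = \frac{1}{\left(161 + 9999472\right) + 37444} = \frac{1}{9999633 + 37444} = \frac{1}{10037077}$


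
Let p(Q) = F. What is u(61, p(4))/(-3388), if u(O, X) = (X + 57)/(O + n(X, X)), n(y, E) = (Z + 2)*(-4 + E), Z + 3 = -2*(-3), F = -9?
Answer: 3/847 ≈ 0.0035419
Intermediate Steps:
Z = 3 (Z = -3 - 2*(-3) = -3 + 6 = 3)
p(Q) = -9
n(y, E) = -20 + 5*E (n(y, E) = (3 + 2)*(-4 + E) = 5*(-4 + E) = -20 + 5*E)
u(O, X) = (57 + X)/(-20 + O + 5*X) (u(O, X) = (X + 57)/(O + (-20 + 5*X)) = (57 + X)/(-20 + O + 5*X))
u(61, p(4))/(-3388) = ((57 - 9)/(-20 + 61 + 5*(-9)))/(-3388) = (48/(-20 + 61 - 45))*(-1/3388) = (48/(-4))*(-1/3388) = -1/4*48*(-1/3388) = -12*(-1/3388) = 3/847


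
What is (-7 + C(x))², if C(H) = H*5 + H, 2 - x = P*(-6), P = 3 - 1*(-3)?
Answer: 48841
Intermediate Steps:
P = 6 (P = 3 + 3 = 6)
x = 38 (x = 2 - 6*(-6) = 2 - 1*(-36) = 2 + 36 = 38)
C(H) = 6*H (C(H) = 5*H + H = 6*H)
(-7 + C(x))² = (-7 + 6*38)² = (-7 + 228)² = 221² = 48841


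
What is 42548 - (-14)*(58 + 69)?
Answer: 44326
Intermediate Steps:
42548 - (-14)*(58 + 69) = 42548 - (-14)*127 = 42548 - 1*(-1778) = 42548 + 1778 = 44326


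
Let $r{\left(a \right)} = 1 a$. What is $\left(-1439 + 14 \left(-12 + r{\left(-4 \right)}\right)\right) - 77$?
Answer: $-1740$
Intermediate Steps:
$r{\left(a \right)} = a$
$\left(-1439 + 14 \left(-12 + r{\left(-4 \right)}\right)\right) - 77 = \left(-1439 + 14 \left(-12 - 4\right)\right) - 77 = \left(-1439 + 14 \left(-16\right)\right) - 77 = \left(-1439 - 224\right) - 77 = -1663 - 77 = -1740$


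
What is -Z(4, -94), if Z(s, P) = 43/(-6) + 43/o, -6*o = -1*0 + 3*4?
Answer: 86/3 ≈ 28.667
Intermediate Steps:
o = -2 (o = -(-1*0 + 3*4)/6 = -(0 + 12)/6 = -⅙*12 = -2)
Z(s, P) = -86/3 (Z(s, P) = 43/(-6) + 43/(-2) = 43*(-⅙) + 43*(-½) = -43/6 - 43/2 = -86/3)
-Z(4, -94) = -1*(-86/3) = 86/3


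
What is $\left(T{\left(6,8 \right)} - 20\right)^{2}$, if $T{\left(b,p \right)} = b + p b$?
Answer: $1156$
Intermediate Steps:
$T{\left(b,p \right)} = b + b p$
$\left(T{\left(6,8 \right)} - 20\right)^{2} = \left(6 \left(1 + 8\right) - 20\right)^{2} = \left(6 \cdot 9 - 20\right)^{2} = \left(54 - 20\right)^{2} = 34^{2} = 1156$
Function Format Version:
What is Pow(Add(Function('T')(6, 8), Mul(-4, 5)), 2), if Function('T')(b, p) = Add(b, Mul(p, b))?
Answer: 1156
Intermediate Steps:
Function('T')(b, p) = Add(b, Mul(b, p))
Pow(Add(Function('T')(6, 8), Mul(-4, 5)), 2) = Pow(Add(Mul(6, Add(1, 8)), Mul(-4, 5)), 2) = Pow(Add(Mul(6, 9), -20), 2) = Pow(Add(54, -20), 2) = Pow(34, 2) = 1156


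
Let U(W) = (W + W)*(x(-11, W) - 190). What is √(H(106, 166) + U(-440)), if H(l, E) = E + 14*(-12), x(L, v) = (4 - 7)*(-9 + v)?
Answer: I*√1018162 ≈ 1009.0*I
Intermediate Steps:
x(L, v) = 27 - 3*v (x(L, v) = -3*(-9 + v) = 27 - 3*v)
H(l, E) = -168 + E (H(l, E) = E - 168 = -168 + E)
U(W) = 2*W*(-163 - 3*W) (U(W) = (W + W)*((27 - 3*W) - 190) = (2*W)*(-163 - 3*W) = 2*W*(-163 - 3*W))
√(H(106, 166) + U(-440)) = √((-168 + 166) - 2*(-440)*(163 + 3*(-440))) = √(-2 - 2*(-440)*(163 - 1320)) = √(-2 - 2*(-440)*(-1157)) = √(-2 - 1018160) = √(-1018162) = I*√1018162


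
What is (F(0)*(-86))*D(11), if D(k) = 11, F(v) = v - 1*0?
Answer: 0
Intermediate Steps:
F(v) = v (F(v) = v + 0 = v)
(F(0)*(-86))*D(11) = (0*(-86))*11 = 0*11 = 0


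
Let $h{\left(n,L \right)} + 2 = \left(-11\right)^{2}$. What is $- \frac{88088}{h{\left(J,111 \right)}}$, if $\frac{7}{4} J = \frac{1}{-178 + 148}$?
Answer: $- \frac{12584}{17} \approx -740.24$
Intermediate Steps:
$J = - \frac{2}{105}$ ($J = \frac{4}{7 \left(-178 + 148\right)} = \frac{4}{7 \left(-30\right)} = \frac{4}{7} \left(- \frac{1}{30}\right) = - \frac{2}{105} \approx -0.019048$)
$h{\left(n,L \right)} = 119$ ($h{\left(n,L \right)} = -2 + \left(-11\right)^{2} = -2 + 121 = 119$)
$- \frac{88088}{h{\left(J,111 \right)}} = - \frac{88088}{119} = \left(-88088\right) \frac{1}{119} = - \frac{12584}{17}$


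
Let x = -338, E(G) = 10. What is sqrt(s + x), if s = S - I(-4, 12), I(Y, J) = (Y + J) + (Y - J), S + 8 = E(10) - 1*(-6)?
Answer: I*sqrt(322) ≈ 17.944*I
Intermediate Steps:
S = 8 (S = -8 + (10 - 1*(-6)) = -8 + (10 + 6) = -8 + 16 = 8)
I(Y, J) = 2*Y (I(Y, J) = (J + Y) + (Y - J) = 2*Y)
s = 16 (s = 8 - 2*(-4) = 8 - 1*(-8) = 8 + 8 = 16)
sqrt(s + x) = sqrt(16 - 338) = sqrt(-322) = I*sqrt(322)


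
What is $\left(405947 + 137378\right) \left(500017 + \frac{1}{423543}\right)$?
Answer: $\frac{115064662303551400}{423543} \approx 2.7167 \cdot 10^{11}$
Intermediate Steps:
$\left(405947 + 137378\right) \left(500017 + \frac{1}{423543}\right) = 543325 \left(500017 + \frac{1}{423543}\right) = 543325 \cdot \frac{211778700232}{423543} = \frac{115064662303551400}{423543}$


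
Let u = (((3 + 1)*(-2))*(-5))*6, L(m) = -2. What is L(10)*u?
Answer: -480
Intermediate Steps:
u = 240 (u = ((4*(-2))*(-5))*6 = -8*(-5)*6 = 40*6 = 240)
L(10)*u = -2*240 = -480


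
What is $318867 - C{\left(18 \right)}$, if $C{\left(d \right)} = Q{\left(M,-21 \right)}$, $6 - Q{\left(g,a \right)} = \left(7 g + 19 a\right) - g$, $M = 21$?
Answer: $318588$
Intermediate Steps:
$Q{\left(g,a \right)} = 6 - 19 a - 6 g$ ($Q{\left(g,a \right)} = 6 - \left(\left(7 g + 19 a\right) - g\right) = 6 - \left(6 g + 19 a\right) = 6 - 19 a - 6 g$)
$C{\left(d \right)} = 279$ ($C{\left(d \right)} = 6 - -399 - 126 = 6 + 399 - 126 = 279$)
$318867 - C{\left(18 \right)} = 318867 - 279 = 318588$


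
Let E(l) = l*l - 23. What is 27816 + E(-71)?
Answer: 32834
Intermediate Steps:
E(l) = -23 + l² (E(l) = l² - 23 = -23 + l²)
27816 + E(-71) = 27816 + (-23 + (-71)²) = 27816 + (-23 + 5041) = 27816 + 5018 = 32834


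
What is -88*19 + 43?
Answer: -1629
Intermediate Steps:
-88*19 + 43 = -11*152 + 43 = -1672 + 43 = -1629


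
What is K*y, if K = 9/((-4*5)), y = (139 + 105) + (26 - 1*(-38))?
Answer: -693/5 ≈ -138.60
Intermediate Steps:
y = 308 (y = 244 + (26 + 38) = 244 + 64 = 308)
K = -9/20 (K = 9/(-20) = 9*(-1/20) = -9/20 ≈ -0.45000)
K*y = -9/20*308 = -693/5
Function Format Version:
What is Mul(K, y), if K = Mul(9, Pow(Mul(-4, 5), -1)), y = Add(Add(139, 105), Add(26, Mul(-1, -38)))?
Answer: Rational(-693, 5) ≈ -138.60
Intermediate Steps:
y = 308 (y = Add(244, Add(26, 38)) = Add(244, 64) = 308)
K = Rational(-9, 20) (K = Mul(9, Pow(-20, -1)) = Mul(9, Rational(-1, 20)) = Rational(-9, 20) ≈ -0.45000)
Mul(K, y) = Mul(Rational(-9, 20), 308) = Rational(-693, 5)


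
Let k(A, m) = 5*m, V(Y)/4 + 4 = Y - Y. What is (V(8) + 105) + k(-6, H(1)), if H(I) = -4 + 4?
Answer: 89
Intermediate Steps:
V(Y) = -16 (V(Y) = -16 + 4*(Y - Y) = -16 + 4*0 = -16 + 0 = -16)
H(I) = 0
(V(8) + 105) + k(-6, H(1)) = (-16 + 105) + 5*0 = 89 + 0 = 89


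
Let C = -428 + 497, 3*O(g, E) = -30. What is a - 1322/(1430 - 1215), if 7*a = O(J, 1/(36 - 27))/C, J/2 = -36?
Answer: -640676/103845 ≈ -6.1695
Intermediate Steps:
J = -72 (J = 2*(-36) = -72)
O(g, E) = -10 (O(g, E) = (⅓)*(-30) = -10)
C = 69
a = -10/483 (a = (-10/69)/7 = (-10*1/69)/7 = (⅐)*(-10/69) = -10/483 ≈ -0.020704)
a - 1322/(1430 - 1215) = -10/483 - 1322/(1430 - 1215) = -10/483 - 1322/215 = -640676/103845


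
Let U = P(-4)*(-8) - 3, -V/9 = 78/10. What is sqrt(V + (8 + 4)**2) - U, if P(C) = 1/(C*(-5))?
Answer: 17/5 + 3*sqrt(205)/5 ≈ 11.991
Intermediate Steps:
V = -351/5 (V = -702/10 = -9*39/5 = -351/5 ≈ -70.200)
P(C) = -1/(5*C) (P(C) = 1/(-5*C) = -1/(5*C))
U = -17/5 (U = -1/5/(-4)*(-8) - 3 = -1/5*(-1/4)*(-8) - 3 = (1/20)*(-8) - 3 = -2/5 - 3 = -17/5 ≈ -3.4000)
sqrt(V + (8 + 4)**2) - U = sqrt(-351/5 + (8 + 4)**2) - 1*(-17/5) = sqrt(-351/5 + 12**2) + 17/5 = sqrt(-351/5 + 144) + 17/5 = sqrt(369/5) + 17/5 = 3*sqrt(205)/5 + 17/5 = 17/5 + 3*sqrt(205)/5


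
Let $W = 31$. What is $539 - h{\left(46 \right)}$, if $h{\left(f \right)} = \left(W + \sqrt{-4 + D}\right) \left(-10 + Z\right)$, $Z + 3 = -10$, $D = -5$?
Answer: $1252 + 69 i \approx 1252.0 + 69.0 i$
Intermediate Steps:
$Z = -13$ ($Z = -3 - 10 = -13$)
$h{\left(f \right)} = -713 - 69 i$ ($h{\left(f \right)} = \left(31 + \sqrt{-4 - 5}\right) \left(-10 - 13\right) = \left(31 + \sqrt{-9}\right) \left(-23\right) = \left(31 + 3 i\right) \left(-23\right) = -713 - 69 i$)
$539 - h{\left(46 \right)} = 539 - \left(-713 - 69 i\right) = 539 + \left(713 + 69 i\right) = 1252 + 69 i$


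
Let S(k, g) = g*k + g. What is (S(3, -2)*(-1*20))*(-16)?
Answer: -2560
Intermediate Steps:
S(k, g) = g + g*k
(S(3, -2)*(-1*20))*(-16) = ((-2*(1 + 3))*(-1*20))*(-16) = (-2*4*(-20))*(-16) = -8*(-20)*(-16) = 160*(-16) = -2560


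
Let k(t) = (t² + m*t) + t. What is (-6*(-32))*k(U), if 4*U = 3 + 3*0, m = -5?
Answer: -468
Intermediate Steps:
U = ¾ (U = (3 + 3*0)/4 = (3 + 0)/4 = (¼)*3 = ¾ ≈ 0.75000)
k(t) = t² - 4*t (k(t) = (t² - 5*t) + t = t² - 4*t)
(-6*(-32))*k(U) = (-6*(-32))*(3*(-4 + ¾)/4) = 192*((¾)*(-13/4)) = 192*(-39/16) = -468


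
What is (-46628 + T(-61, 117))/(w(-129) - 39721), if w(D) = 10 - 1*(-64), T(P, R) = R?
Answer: 46511/39647 ≈ 1.1731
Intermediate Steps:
w(D) = 74 (w(D) = 10 + 64 = 74)
(-46628 + T(-61, 117))/(w(-129) - 39721) = (-46628 + 117)/(74 - 39721) = -46511/(-39647) = -46511*(-1/39647) = 46511/39647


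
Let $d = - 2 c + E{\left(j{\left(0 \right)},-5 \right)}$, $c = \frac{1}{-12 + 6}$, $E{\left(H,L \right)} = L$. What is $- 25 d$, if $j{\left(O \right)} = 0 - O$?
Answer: $\frac{350}{3} \approx 116.67$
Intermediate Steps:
$j{\left(O \right)} = - O$
$c = - \frac{1}{6}$ ($c = \frac{1}{-6} = - \frac{1}{6} \approx -0.16667$)
$d = - \frac{14}{3}$ ($d = \left(-2\right) \left(- \frac{1}{6}\right) - 5 = \frac{1}{3} - 5 = - \frac{14}{3} \approx -4.6667$)
$- 25 d = \left(-25\right) \left(- \frac{14}{3}\right) = \frac{350}{3}$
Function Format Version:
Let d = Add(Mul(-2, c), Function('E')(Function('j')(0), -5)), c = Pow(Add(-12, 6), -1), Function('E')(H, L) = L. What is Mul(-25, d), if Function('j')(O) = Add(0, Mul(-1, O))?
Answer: Rational(350, 3) ≈ 116.67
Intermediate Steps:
Function('j')(O) = Mul(-1, O)
c = Rational(-1, 6) (c = Pow(-6, -1) = Rational(-1, 6) ≈ -0.16667)
d = Rational(-14, 3) (d = Add(Mul(-2, Rational(-1, 6)), -5) = Add(Rational(1, 3), -5) = Rational(-14, 3) ≈ -4.6667)
Mul(-25, d) = Mul(-25, Rational(-14, 3)) = Rational(350, 3)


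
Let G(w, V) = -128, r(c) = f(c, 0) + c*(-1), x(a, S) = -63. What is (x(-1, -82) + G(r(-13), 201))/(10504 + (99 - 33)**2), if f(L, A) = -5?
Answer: -191/14860 ≈ -0.012853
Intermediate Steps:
r(c) = -5 - c (r(c) = -5 + c*(-1) = -5 - c)
(x(-1, -82) + G(r(-13), 201))/(10504 + (99 - 33)**2) = (-63 - 128)/(10504 + (99 - 33)**2) = -191/(10504 + 66**2) = -191/(10504 + 4356) = -191/14860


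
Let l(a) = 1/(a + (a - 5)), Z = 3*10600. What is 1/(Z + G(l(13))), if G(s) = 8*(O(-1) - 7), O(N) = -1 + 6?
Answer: 1/31784 ≈ 3.1462e-5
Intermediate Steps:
O(N) = 5
Z = 31800
l(a) = 1/(-5 + 2*a) (l(a) = 1/(a + (-5 + a)) = 1/(-5 + 2*a))
G(s) = -16 (G(s) = 8*(5 - 7) = 8*(-2) = -16)
1/(Z + G(l(13))) = 1/(31800 - 16) = 1/31784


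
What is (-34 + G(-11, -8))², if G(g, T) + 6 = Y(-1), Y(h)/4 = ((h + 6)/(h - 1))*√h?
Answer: 1500 + 800*I ≈ 1500.0 + 800.0*I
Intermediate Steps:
Y(h) = 4*√h*(6 + h)/(-1 + h) (Y(h) = 4*(((h + 6)/(h - 1))*√h) = 4*(((6 + h)/(-1 + h))*√h) = 4*(√h*(6 + h)/(-1 + h)) = 4*√h*(6 + h)/(-1 + h))
G(g, T) = -6 - 10*I (G(g, T) = -6 + 4*√(-1)*(6 - 1)/(-1 - 1) = -6 + 4*I*5/(-2) = -6 + 4*I*(-½)*5 = -6 - 10*I)
(-34 + G(-11, -8))² = (-34 + (-6 - 10*I))² = (-40 - 10*I)²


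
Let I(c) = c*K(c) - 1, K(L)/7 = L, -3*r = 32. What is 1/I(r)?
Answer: 9/7159 ≈ 0.0012572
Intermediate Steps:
r = -32/3 (r = -1/3*32 = -32/3 ≈ -10.667)
K(L) = 7*L
I(c) = -1 + 7*c**2 (I(c) = c*(7*c) - 1 = 7*c**2 - 1 = -1 + 7*c**2)
1/I(r) = 1/(-1 + 7*(-32/3)**2) = 1/(-1 + 7*(1024/9)) = 1/(-1 + 7168/9) = 1/(7159/9) = 9/7159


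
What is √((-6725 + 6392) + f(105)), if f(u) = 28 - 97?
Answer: I*√402 ≈ 20.05*I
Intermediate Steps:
f(u) = -69
√((-6725 + 6392) + f(105)) = √((-6725 + 6392) - 69) = √(-333 - 69) = √(-402) = I*√402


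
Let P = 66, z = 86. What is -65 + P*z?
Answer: 5611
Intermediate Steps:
-65 + P*z = -65 + 66*86 = -65 + 5676 = 5611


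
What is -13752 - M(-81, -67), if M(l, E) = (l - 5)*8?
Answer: -13064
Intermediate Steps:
M(l, E) = -40 + 8*l (M(l, E) = (-5 + l)*8 = -40 + 8*l)
-13752 - M(-81, -67) = -13752 - (-40 + 8*(-81)) = -13752 - (-40 - 648) = -13752 - 1*(-688) = -13752 + 688 = -13064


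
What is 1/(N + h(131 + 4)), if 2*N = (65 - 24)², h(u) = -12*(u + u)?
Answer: -2/4799 ≈ -0.00041675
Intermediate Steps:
h(u) = -24*u
N = 1681/2 (N = (65 - 24)²/2 = (½)*41² = (½)*1681 = 1681/2 ≈ 840.50)
1/(N + h(131 + 4)) = 1/(1681/2 - 24*(131 + 4)) = 1/(1681/2 - 24*135) = 1/(1681/2 - 3240) = 1/(-4799/2) = -2/4799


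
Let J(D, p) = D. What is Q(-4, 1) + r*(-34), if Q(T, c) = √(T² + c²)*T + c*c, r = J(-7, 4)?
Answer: 239 - 4*√17 ≈ 222.51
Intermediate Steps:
r = -7
Q(T, c) = c² + T*√(T² + c²) (Q(T, c) = T*√(T² + c²) + c² = c² + T*√(T² + c²))
Q(-4, 1) + r*(-34) = (1² - 4*√((-4)² + 1²)) - 7*(-34) = (1 - 4*√(16 + 1)) + 238 = (1 - 4*√17) + 238 = 239 - 4*√17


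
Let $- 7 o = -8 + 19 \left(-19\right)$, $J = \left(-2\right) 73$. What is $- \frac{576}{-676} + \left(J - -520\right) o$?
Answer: $\frac{23324022}{1183} \approx 19716.0$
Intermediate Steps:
$J = -146$
$o = \frac{369}{7}$ ($o = - \frac{-8 + 19 \left(-19\right)}{7} = - \frac{-8 - 361}{7} = \left(- \frac{1}{7}\right) \left(-369\right) = \frac{369}{7} \approx 52.714$)
$- \frac{576}{-676} + \left(J - -520\right) o = - \frac{576}{-676} + \left(-146 - -520\right) \frac{369}{7} = \left(-576\right) \left(- \frac{1}{676}\right) + \left(-146 + 520\right) \frac{369}{7} = \frac{144}{169} + 374 \cdot \frac{369}{7} = \frac{144}{169} + \frac{138006}{7} = \frac{23324022}{1183}$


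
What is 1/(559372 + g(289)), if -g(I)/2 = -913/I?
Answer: 289/161660334 ≈ 1.7877e-6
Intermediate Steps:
g(I) = 1826/I (g(I) = -(-1826)/I = 1826/I)
1/(559372 + g(289)) = 1/(559372 + 1826/289) = 1/(161660334/289) = 289/161660334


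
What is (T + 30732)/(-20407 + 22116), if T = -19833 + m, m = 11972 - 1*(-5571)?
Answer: 28442/1709 ≈ 16.642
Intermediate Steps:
m = 17543 (m = 11972 + 5571 = 17543)
T = -2290 (T = -19833 + 17543 = -2290)
(T + 30732)/(-20407 + 22116) = (-2290 + 30732)/(-20407 + 22116) = 28442/1709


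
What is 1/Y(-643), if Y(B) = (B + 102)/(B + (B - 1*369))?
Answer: 1655/541 ≈ 3.0592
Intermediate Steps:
Y(B) = (102 + B)/(-369 + 2*B) (Y(B) = (102 + B)/(B + (B - 369)) = (102 + B)/(B + (-369 + B)) = (102 + B)/(-369 + 2*B))
1/Y(-643) = 1/((102 - 643)/(-369 + 2*(-643))) = 1/(-541/(-369 - 1286)) = 1/(-541/(-1655)) = 1/(-1/1655*(-541)) = 1/(541/1655) = 1655/541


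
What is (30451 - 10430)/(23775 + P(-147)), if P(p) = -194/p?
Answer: 2943087/3495119 ≈ 0.84206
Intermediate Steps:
(30451 - 10430)/(23775 + P(-147)) = (30451 - 10430)/(23775 - 194/(-147)) = 20021/(23775 - 194*(-1/147)) = 20021/(23775 + 194/147) = 20021/(3495119/147) = 20021*(147/3495119) = 2943087/3495119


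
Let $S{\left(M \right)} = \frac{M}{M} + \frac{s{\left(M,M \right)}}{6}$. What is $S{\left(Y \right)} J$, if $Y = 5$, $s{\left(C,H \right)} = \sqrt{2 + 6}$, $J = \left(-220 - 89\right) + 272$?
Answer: $-37 - \frac{37 \sqrt{2}}{3} \approx -54.442$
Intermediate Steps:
$J = -37$ ($J = -309 + 272 = -37$)
$s{\left(C,H \right)} = 2 \sqrt{2}$ ($s{\left(C,H \right)} = \sqrt{8} = 2 \sqrt{2}$)
$S{\left(M \right)} = 1 + \frac{\sqrt{2}}{3}$ ($S{\left(M \right)} = \frac{M}{M} + \frac{2 \sqrt{2}}{6} = 1 + 2 \sqrt{2} \cdot \frac{1}{6} = 1 + \frac{\sqrt{2}}{3}$)
$S{\left(Y \right)} J = \left(1 + \frac{\sqrt{2}}{3}\right) \left(-37\right) = -37 - \frac{37 \sqrt{2}}{3}$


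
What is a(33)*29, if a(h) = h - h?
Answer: 0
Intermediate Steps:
a(h) = 0
a(33)*29 = 0*29 = 0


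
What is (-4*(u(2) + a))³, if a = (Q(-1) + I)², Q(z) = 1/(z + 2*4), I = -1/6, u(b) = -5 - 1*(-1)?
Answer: 351148691375/85766121 ≈ 4094.3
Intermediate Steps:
u(b) = -4 (u(b) = -5 + 1 = -4)
I = -⅙ (I = -1*⅙ = -⅙ ≈ -0.16667)
Q(z) = 1/(8 + z) (Q(z) = 1/(z + 8) = 1/(8 + z))
a = 1/1764 (a = (1/(8 - 1) - ⅙)² = (1/7 - ⅙)² = (⅐ - ⅙)² = (-1/42)² = 1/1764 ≈ 0.00056689)
(-4*(u(2) + a))³ = (-4*(-4 + 1/1764))³ = (-4*(-7055/1764))³ = (7055/441)³ = 351148691375/85766121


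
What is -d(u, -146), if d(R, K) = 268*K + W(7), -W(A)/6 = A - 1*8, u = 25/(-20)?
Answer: 39122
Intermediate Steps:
u = -5/4 (u = 25*(-1/20) = -5/4 ≈ -1.2500)
W(A) = 48 - 6*A (W(A) = -6*(A - 1*8) = -6*(A - 8) = -6*(-8 + A) = 48 - 6*A)
d(R, K) = 6 + 268*K (d(R, K) = 268*K + (48 - 6*7) = 268*K + (48 - 42) = 268*K + 6 = 6 + 268*K)
-d(u, -146) = -(6 + 268*(-146)) = -(6 - 39128) = -1*(-39122) = 39122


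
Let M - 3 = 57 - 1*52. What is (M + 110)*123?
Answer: 14514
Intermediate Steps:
M = 8 (M = 3 + (57 - 1*52) = 3 + (57 - 52) = 3 + 5 = 8)
(M + 110)*123 = (8 + 110)*123 = 118*123 = 14514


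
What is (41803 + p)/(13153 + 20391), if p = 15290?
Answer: 57093/33544 ≈ 1.7020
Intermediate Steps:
(41803 + p)/(13153 + 20391) = (41803 + 15290)/(13153 + 20391) = 57093/33544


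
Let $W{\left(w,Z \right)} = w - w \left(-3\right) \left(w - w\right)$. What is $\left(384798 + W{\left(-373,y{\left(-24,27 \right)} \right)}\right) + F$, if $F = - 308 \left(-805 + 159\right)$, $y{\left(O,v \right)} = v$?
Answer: $583393$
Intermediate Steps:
$W{\left(w,Z \right)} = w$ ($W{\left(w,Z \right)} = w - - 3 w 0 = w - 0 = w + 0 = w$)
$F = 198968$ ($F = \left(-308\right) \left(-646\right) = 198968$)
$\left(384798 + W{\left(-373,y{\left(-24,27 \right)} \right)}\right) + F = \left(384798 - 373\right) + 198968 = 384425 + 198968 = 583393$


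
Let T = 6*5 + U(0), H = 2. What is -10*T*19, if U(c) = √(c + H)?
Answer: -5700 - 190*√2 ≈ -5968.7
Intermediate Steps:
U(c) = √(2 + c) (U(c) = √(c + 2) = √(2 + c))
T = 30 + √2 (T = 6*5 + √(2 + 0) = 30 + √2 ≈ 31.414)
-10*T*19 = -10*(30 + √2)*19 = (-300 - 10*√2)*19 = -5700 - 190*√2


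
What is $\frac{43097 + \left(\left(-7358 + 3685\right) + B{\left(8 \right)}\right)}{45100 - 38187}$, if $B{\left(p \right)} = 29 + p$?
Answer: $\frac{39461}{6913} \approx 5.7082$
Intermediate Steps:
$\frac{43097 + \left(\left(-7358 + 3685\right) + B{\left(8 \right)}\right)}{45100 - 38187} = \frac{43097 + \left(\left(-7358 + 3685\right) + \left(29 + 8\right)\right)}{45100 - 38187} = \frac{43097 + \left(-3673 + 37\right)}{6913} = \left(43097 - 3636\right) \frac{1}{6913} = 39461 \cdot \frac{1}{6913} = \frac{39461}{6913}$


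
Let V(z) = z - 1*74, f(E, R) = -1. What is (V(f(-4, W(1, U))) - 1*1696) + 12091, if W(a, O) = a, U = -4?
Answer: 10320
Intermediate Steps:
V(z) = -74 + z (V(z) = z - 74 = -74 + z)
(V(f(-4, W(1, U))) - 1*1696) + 12091 = ((-74 - 1) - 1*1696) + 12091 = (-75 - 1696) + 12091 = -1771 + 12091 = 10320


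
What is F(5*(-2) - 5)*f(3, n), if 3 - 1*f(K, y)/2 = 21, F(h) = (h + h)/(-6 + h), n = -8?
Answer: -360/7 ≈ -51.429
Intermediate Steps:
F(h) = 2*h/(-6 + h) (F(h) = (2*h)/(-6 + h) = 2*h/(-6 + h))
f(K, y) = -36 (f(K, y) = 6 - 2*21 = 6 - 42 = -36)
F(5*(-2) - 5)*f(3, n) = (2*(5*(-2) - 5)/(-6 + (5*(-2) - 5)))*(-36) = (2*(-10 - 5)/(-6 + (-10 - 5)))*(-36) = (2*(-15)/(-6 - 15))*(-36) = (2*(-15)/(-21))*(-36) = (2*(-15)*(-1/21))*(-36) = (10/7)*(-36) = -360/7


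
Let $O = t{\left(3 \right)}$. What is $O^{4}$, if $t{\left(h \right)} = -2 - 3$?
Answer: $625$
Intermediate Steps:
$t{\left(h \right)} = -5$
$O = -5$
$O^{4} = \left(-5\right)^{4} = 625$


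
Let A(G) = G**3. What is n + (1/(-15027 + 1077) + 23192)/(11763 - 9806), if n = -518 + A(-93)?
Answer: -21972884702851/27300150 ≈ -8.0486e+5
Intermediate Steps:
n = -804875 (n = -518 + (-93)**3 = -518 - 804357 = -804875)
n + (1/(-15027 + 1077) + 23192)/(11763 - 9806) = -804875 + (1/(-15027 + 1077) + 23192)/(11763 - 9806) = -804875 + (1/(-13950) + 23192)/1957 = -804875 + (-1/13950 + 23192)*(1/1957) = -804875 + (323528399/13950)*(1/1957) = -804875 + 323528399/27300150 = -21972884702851/27300150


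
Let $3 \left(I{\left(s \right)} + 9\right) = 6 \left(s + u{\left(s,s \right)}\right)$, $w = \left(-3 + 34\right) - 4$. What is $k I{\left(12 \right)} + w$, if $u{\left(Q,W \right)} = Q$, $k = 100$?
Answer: $3927$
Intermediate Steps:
$w = 27$ ($w = 31 - 4 = 27$)
$I{\left(s \right)} = -9 + 4 s$ ($I{\left(s \right)} = -9 + \frac{6 \left(s + s\right)}{3} = -9 + \frac{6 \cdot 2 s}{3} = -9 + \frac{12 s}{3} = -9 + 4 s$)
$k I{\left(12 \right)} + w = 100 \left(-9 + 4 \cdot 12\right) + 27 = 100 \left(-9 + 48\right) + 27 = 100 \cdot 39 + 27 = 3900 + 27 = 3927$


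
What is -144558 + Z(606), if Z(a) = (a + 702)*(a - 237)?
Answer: 338094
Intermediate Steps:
Z(a) = (-237 + a)*(702 + a) (Z(a) = (702 + a)*(-237 + a) = (-237 + a)*(702 + a))
-144558 + Z(606) = -144558 + (-166374 + 606² + 465*606) = -144558 + (-166374 + 367236 + 281790) = -144558 + 482652 = 338094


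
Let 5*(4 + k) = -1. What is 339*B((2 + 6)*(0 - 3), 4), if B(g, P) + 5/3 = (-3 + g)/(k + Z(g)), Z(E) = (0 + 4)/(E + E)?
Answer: 403975/257 ≈ 1571.9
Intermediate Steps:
k = -21/5 (k = -4 + (⅕)*(-1) = -4 - ⅕ = -21/5 ≈ -4.2000)
Z(E) = 2/E (Z(E) = 4/((2*E)) = 4*(1/(2*E)) = 2/E)
B(g, P) = -5/3 + (-3 + g)/(-21/5 + 2/g)
339*B((2 + 6)*(0 - 3), 4) = 339*(5*(10 - 3*(2 + 6)*(0 - 3)*(4 + (2 + 6)*(0 - 3)))/(3*(-10 + 21*((2 + 6)*(0 - 3))))) = 339*(5*(10 - 3*8*(-3)*(4 + 8*(-3)))/(3*(-10 + 21*(8*(-3))))) = 339*(5*(10 - 3*(-24)*(4 - 24))/(3*(-10 + 21*(-24)))) = 339*(5*(10 - 3*(-24)*(-20))/(3*(-10 - 504))) = 339*((5/3)*(10 - 1440)/(-514)) = 339*((5/3)*(-1/514)*(-1430)) = 339*(3575/771) = 403975/257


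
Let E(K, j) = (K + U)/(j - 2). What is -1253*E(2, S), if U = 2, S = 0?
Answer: 2506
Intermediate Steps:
E(K, j) = (2 + K)/(-2 + j) (E(K, j) = (K + 2)/(j - 2) = (2 + K)/(-2 + j))
-1253*E(2, S) = -1253*(2 + 2)/(-2 + 0) = -1253*4/(-2) = -(-1253)*4/2 = -1253*(-2) = 2506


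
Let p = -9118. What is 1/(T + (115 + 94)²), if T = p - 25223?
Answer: 1/9340 ≈ 0.00010707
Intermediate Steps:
T = -34341 (T = -9118 - 25223 = -34341)
1/(T + (115 + 94)²) = 1/(-34341 + (115 + 94)²) = 1/(-34341 + 209²) = 1/(-34341 + 43681) = 1/9340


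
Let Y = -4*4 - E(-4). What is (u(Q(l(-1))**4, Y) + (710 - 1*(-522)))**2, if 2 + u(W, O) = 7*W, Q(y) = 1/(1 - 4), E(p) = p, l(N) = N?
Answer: 9927531769/6561 ≈ 1.5131e+6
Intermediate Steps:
Q(y) = -1/3 (Q(y) = 1/(-3) = -1/3)
Y = -12 (Y = -4*4 - 1*(-4) = -16 + 4 = -12)
u(W, O) = -2 + 7*W
(u(Q(l(-1))**4, Y) + (710 - 1*(-522)))**2 = ((-2 + 7*(-1/3)**4) + (710 - 1*(-522)))**2 = ((-2 + 7*(1/81)) + (710 + 522))**2 = ((-2 + 7/81) + 1232)**2 = (-155/81 + 1232)**2 = (99637/81)**2 = 9927531769/6561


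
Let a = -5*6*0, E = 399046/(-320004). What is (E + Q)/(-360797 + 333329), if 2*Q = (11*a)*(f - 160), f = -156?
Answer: 199523/4394934936 ≈ 4.5398e-5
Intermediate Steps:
E = -199523/160002 (E = 399046*(-1/320004) = -199523/160002 ≈ -1.2470)
a = 0 (a = -30*0 = 0)
Q = 0 (Q = ((11*0)*(-156 - 160))/2 = (0*(-316))/2 = (1/2)*0 = 0)
(E + Q)/(-360797 + 333329) = (-199523/160002 + 0)/(-360797 + 333329) = -199523/160002/(-27468) = -199523/160002*(-1/27468) = 199523/4394934936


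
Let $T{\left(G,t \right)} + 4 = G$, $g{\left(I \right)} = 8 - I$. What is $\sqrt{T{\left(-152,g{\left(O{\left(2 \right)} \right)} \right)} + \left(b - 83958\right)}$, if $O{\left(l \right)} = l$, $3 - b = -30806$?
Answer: $i \sqrt{53305} \approx 230.88 i$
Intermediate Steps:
$b = 30809$ ($b = 3 - -30806 = 3 + 30806 = 30809$)
$T{\left(G,t \right)} = -4 + G$
$\sqrt{T{\left(-152,g{\left(O{\left(2 \right)} \right)} \right)} + \left(b - 83958\right)} = \sqrt{\left(-4 - 152\right) + \left(30809 - 83958\right)} = \sqrt{-156 - 53149} = \sqrt{-53305} = i \sqrt{53305}$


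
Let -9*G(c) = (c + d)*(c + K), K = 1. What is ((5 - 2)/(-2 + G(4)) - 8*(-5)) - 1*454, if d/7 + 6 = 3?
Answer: -27711/67 ≈ -413.60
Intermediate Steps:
d = -21 (d = -42 + 7*3 = -42 + 21 = -21)
G(c) = -(1 + c)*(-21 + c)/9 (G(c) = -(c - 21)*(c + 1)/9 = -(-21 + c)*(1 + c)/9 = -(1 + c)*(-21 + c)/9)
((5 - 2)/(-2 + G(4)) - 8*(-5)) - 1*454 = ((5 - 2)/(-2 + (7/3 - ⅑*4² + (20/9)*4)) - 8*(-5)) - 1*454 = (3/(-2 + (7/3 - ⅑*16 + 80/9)) + 40) - 454 = (3/(-2 + (7/3 - 16/9 + 80/9)) + 40) - 454 = (3/(-2 + 85/9) + 40) - 454 = (3/(67/9) + 40) - 454 = (3*(9/67) + 40) - 454 = (27/67 + 40) - 454 = 2707/67 - 454 = -27711/67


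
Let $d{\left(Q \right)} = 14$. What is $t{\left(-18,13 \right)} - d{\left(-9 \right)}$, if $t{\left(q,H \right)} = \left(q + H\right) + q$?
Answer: $-37$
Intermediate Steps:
$t{\left(q,H \right)} = H + 2 q$ ($t{\left(q,H \right)} = \left(H + q\right) + q = H + 2 q$)
$t{\left(-18,13 \right)} - d{\left(-9 \right)} = \left(13 + 2 \left(-18\right)\right) - 14 = \left(13 - 36\right) - 14 = -23 - 14 = -37$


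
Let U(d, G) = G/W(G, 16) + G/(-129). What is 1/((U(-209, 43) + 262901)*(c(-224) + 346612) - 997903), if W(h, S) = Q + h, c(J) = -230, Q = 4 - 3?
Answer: 66/6010184355649 ≈ 1.0981e-11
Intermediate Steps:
Q = 1
W(h, S) = 1 + h
U(d, G) = -G/129 + G/(1 + G) (U(d, G) = G/(1 + G) + G/(-129) = G/(1 + G) + G*(-1/129) = G/(1 + G) - G/129 = -G/129 + G/(1 + G))
1/((U(-209, 43) + 262901)*(c(-224) + 346612) - 997903) = 1/(((1/129)*43*(128 - 1*43)/(1 + 43) + 262901)*(-230 + 346612) - 997903) = 1/(((1/129)*43*(128 - 43)/44 + 262901)*346382 - 997903) = 1/(((1/129)*43*(1/44)*85 + 262901)*346382 - 997903) = 1/((85/132 + 262901)*346382 - 997903) = 1/((34703017/132)*346382 - 997903) = 1/(6010250217247/66 - 997903) = 1/(6010184355649/66) = 66/6010184355649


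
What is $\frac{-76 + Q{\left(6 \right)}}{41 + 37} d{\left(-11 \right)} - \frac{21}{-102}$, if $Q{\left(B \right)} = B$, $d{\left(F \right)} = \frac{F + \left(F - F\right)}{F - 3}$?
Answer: $- \frac{331}{663} \approx -0.49925$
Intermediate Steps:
$d{\left(F \right)} = \frac{F}{-3 + F}$ ($d{\left(F \right)} = \frac{F + 0}{-3 + F} = \frac{F}{-3 + F}$)
$\frac{-76 + Q{\left(6 \right)}}{41 + 37} d{\left(-11 \right)} - \frac{21}{-102} = \frac{-76 + 6}{41 + 37} \left(- \frac{11}{-3 - 11}\right) - \frac{21}{-102} = - \frac{70}{78} \left(- \frac{11}{-14}\right) - - \frac{7}{34} = \left(-70\right) \frac{1}{78} \left(\left(-11\right) \left(- \frac{1}{14}\right)\right) + \frac{7}{34} = \left(- \frac{35}{39}\right) \frac{11}{14} + \frac{7}{34} = - \frac{55}{78} + \frac{7}{34} = - \frac{331}{663}$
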